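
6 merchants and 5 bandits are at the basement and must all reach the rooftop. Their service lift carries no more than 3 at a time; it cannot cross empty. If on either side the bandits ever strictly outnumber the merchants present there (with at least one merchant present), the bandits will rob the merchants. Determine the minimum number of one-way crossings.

Counting alone: each trip to the rooftop takes at most 3 across and each return brings at least 1 back, so after t trips out (and t−1 returns) at most 3t − (t−1) of the 11 are across; that first reaches 11 at t = 5, so at least 9 crossings are needed.
The plan below uses exactly 9 crossings, so it is optimal:
1. 3 bandits → the rooftop.  (the basement: 6M 2B; the rooftop: 0M 3B)
2. 1 bandit ← the basement.  (the basement: 6M 3B; the rooftop: 0M 2B)
3. 3 merchants → the rooftop.  (the basement: 3M 3B; the rooftop: 3M 2B)
4. 1 merchant ← the basement.  (the basement: 4M 3B; the rooftop: 2M 2B)
5. 2 merchants and 1 bandit → the rooftop.  (the basement: 2M 2B; the rooftop: 4M 3B)
6. 1 merchant ← the basement.  (the basement: 3M 2B; the rooftop: 3M 3B)
7. 2 merchants and 1 bandit → the rooftop.  (the basement: 1M 1B; the rooftop: 5M 4B)
8. 1 merchant ← the basement.  (the basement: 2M 1B; the rooftop: 4M 4B)
9. 2 merchants and 1 bandit → the rooftop.  (the basement: 0M 0B; the rooftop: 6M 5B)

9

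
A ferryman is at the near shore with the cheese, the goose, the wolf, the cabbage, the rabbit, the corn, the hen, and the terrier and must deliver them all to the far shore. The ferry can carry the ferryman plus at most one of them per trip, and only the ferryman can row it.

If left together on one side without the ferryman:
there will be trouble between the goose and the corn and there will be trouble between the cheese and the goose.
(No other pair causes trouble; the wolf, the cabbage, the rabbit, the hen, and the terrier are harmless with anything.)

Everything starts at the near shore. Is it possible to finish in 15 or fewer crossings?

No

Counting alone: the ferryman can take at most 1 across per trip to the far shore, so moving all 8 needs at least 8 loaded trips out, with a return between consecutive ones — at least 15 crossings.
The safety rule pushes this higher. Following every safe sequence of crossings, the most of the 8 that can be at the far shore as the ferry arrives there on crossing 15 is 7 — never all 8.
So the move cannot be finished within 15 crossings. (The shortest complete plan takes 17:)
1. Ferryman goes to the far shore with the goose.
2. Ferryman goes back to the near shore alone.
3. Ferryman goes to the far shore with the cheese.
4. Ferryman goes back to the near shore with the goose.
5. Ferryman goes to the far shore with the corn.
6. Ferryman goes back to the near shore alone.
7. Ferryman goes to the far shore with the wolf.
8. Ferryman goes back to the near shore alone.
9. Ferryman goes to the far shore with the cabbage.
10. Ferryman goes back to the near shore alone.
11. Ferryman goes to the far shore with the rabbit.
12. Ferryman goes back to the near shore alone.
13. Ferryman goes to the far shore with the hen.
14. Ferryman goes back to the near shore alone.
15. Ferryman goes to the far shore with the terrier.
16. Ferryman goes back to the near shore alone.
17. Ferryman goes to the far shore with the goose.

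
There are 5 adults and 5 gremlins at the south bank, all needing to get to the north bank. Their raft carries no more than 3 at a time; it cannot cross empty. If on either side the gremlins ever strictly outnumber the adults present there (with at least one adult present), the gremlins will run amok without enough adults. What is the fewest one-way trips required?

11

Counting alone: each trip to the north bank takes at most 3 across and each return brings at least 1 back, so after t trips out (and t−1 returns) at most 3t − (t−1) of the 10 are across; that first reaches 10 at t = 5, so at least 9 crossings are needed.
The safety rule pushes this higher. Following every safe sequence of crossings, the most of the 10 that can be at the north bank as the raft arrives there on crossing 9 is 9 — never all 10.
So no plan with fewer than 11 crossings exists, and this one achieves 11:
1. 2 gremlins → the north bank.  (the south bank: 5A 3G; the north bank: 0A 2G)
2. 1 gremlin ← the south bank.  (the south bank: 5A 4G; the north bank: 0A 1G)
3. 3 gremlins → the north bank.  (the south bank: 5A 1G; the north bank: 0A 4G)
4. 1 gremlin ← the south bank.  (the south bank: 5A 2G; the north bank: 0A 3G)
5. 3 adults → the north bank.  (the south bank: 2A 2G; the north bank: 3A 3G)
6. 1 adult and 1 gremlin ← the south bank.  (the south bank: 3A 3G; the north bank: 2A 2G)
7. 3 adults → the north bank.  (the south bank: 0A 3G; the north bank: 5A 2G)
8. 1 gremlin ← the south bank.  (the south bank: 0A 4G; the north bank: 5A 1G)
9. 2 gremlins → the north bank.  (the south bank: 0A 2G; the north bank: 5A 3G)
10. 1 gremlin ← the south bank.  (the south bank: 0A 3G; the north bank: 5A 2G)
11. 3 gremlins → the north bank.  (the south bank: 0A 0G; the north bank: 5A 5G)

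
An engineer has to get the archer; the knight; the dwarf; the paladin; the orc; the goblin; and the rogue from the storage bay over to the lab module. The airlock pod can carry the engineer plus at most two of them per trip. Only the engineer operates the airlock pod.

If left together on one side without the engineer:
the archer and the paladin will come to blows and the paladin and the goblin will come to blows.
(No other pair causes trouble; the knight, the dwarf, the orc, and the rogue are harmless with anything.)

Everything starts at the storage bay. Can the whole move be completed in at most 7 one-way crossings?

Yes

Yes — this plan uses 7 crossings (≤ 7):
1. Engineer goes to the lab module with the paladin.
2. Engineer goes back to the storage bay alone.
3. Engineer goes to the lab module with the dwarf and the knight.
4. Engineer goes back to the storage bay alone.
5. Engineer goes to the lab module with the orc and the rogue.
6. Engineer goes back to the storage bay alone.
7. Engineer goes to the lab module with the archer and the goblin.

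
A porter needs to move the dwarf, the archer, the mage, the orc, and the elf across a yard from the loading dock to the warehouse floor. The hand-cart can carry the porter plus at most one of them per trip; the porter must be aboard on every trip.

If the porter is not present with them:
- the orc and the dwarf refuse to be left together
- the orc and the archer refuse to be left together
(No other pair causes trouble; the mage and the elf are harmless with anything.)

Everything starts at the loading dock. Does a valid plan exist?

1. Porter goes to the warehouse floor with the orc.
2. Porter goes back to the loading dock alone.
3. Porter goes to the warehouse floor with the dwarf.
4. Porter goes back to the loading dock with the orc.
5. Porter goes to the warehouse floor with the archer.
6. Porter goes back to the loading dock alone.
7. Porter goes to the warehouse floor with the mage.
8. Porter goes back to the loading dock alone.
9. Porter goes to the warehouse floor with the elf.
10. Porter goes back to the loading dock alone.
11. Porter goes to the warehouse floor with the orc.

Yes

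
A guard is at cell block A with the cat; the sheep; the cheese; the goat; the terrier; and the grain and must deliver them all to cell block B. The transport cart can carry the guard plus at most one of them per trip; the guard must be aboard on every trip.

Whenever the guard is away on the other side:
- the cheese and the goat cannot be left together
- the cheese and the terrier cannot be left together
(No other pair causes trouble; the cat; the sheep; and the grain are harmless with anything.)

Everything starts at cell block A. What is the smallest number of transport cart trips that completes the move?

Counting alone: the guard can take at most 1 across per trip to cell block B, so moving all 6 needs at least 6 loaded trips out, with a return between consecutive ones — at least 11 crossings.
The safety rule pushes this higher. Following every safe sequence of crossings, the most of the 6 that can be at cell block B as the transport cart arrives there on crossing 11 is 5 — never all 6.
So no plan with fewer than 13 crossings exists, and this one achieves 13:
1. Guard goes to cell block B with the cheese.  [cell block A: the cat, the goat, the grain, the sheep, the terrier | cell block B: the cheese]
2. Guard goes back to cell block A alone.  [cell block A: the cat, the goat, the grain, the sheep, the terrier | cell block B: the cheese]
3. Guard goes to cell block B with the cat.  [cell block A: the goat, the grain, the sheep, the terrier | cell block B: the cat, the cheese]
4. Guard goes back to cell block A alone.  [cell block A: the goat, the grain, the sheep, the terrier | cell block B: the cat, the cheese]
5. Guard goes to cell block B with the sheep.  [cell block A: the goat, the grain, the terrier | cell block B: the cat, the cheese, the sheep]
6. Guard goes back to cell block A alone.  [cell block A: the goat, the grain, the terrier | cell block B: the cat, the cheese, the sheep]
7. Guard goes to cell block B with the goat.  [cell block A: the grain, the terrier | cell block B: the cat, the cheese, the goat, the sheep]
8. Guard goes back to cell block A with the cheese.  [cell block A: the cheese, the grain, the terrier | cell block B: the cat, the goat, the sheep]
9. Guard goes to cell block B with the terrier.  [cell block A: the cheese, the grain | cell block B: the cat, the goat, the sheep, the terrier]
10. Guard goes back to cell block A alone.  [cell block A: the cheese, the grain | cell block B: the cat, the goat, the sheep, the terrier]
11. Guard goes to cell block B with the grain.  [cell block A: the cheese | cell block B: the cat, the goat, the grain, the sheep, the terrier]
12. Guard goes back to cell block A alone.  [cell block A: the cheese | cell block B: the cat, the goat, the grain, the sheep, the terrier]
13. Guard goes to cell block B with the cheese.  [cell block A: — | cell block B: the cat, the cheese, the goat, the grain, the sheep, the terrier]

13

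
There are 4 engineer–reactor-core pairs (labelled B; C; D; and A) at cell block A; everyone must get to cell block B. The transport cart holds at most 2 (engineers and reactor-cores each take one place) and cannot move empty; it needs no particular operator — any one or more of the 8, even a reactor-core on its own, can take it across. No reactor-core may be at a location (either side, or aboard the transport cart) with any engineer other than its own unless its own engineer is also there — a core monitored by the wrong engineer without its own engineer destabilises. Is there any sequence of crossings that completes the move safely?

No

Following every safe sequence of crossings from the start, the most of the 8 that can be at cell block B as the transport cart arrives there on crossings 1, 3, 5 is 2, 3, 4 respectively; the best ever achieved is 4 of 8.
From crossing 7 on, no configuration arises that was not already reachable earlier: only 44 distinct safe configurations (who is on which side, and where the transport cart is) can ever be reached, none of them has everyone across, and every continuation just revisits them. So no valid plan exists.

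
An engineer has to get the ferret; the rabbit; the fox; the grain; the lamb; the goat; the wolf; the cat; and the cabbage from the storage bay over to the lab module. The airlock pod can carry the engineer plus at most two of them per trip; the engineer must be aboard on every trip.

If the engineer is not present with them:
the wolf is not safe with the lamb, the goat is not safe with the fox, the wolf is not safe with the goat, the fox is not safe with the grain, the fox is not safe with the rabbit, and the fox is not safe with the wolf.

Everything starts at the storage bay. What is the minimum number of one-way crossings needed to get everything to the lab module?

15

Counting alone: the engineer can take at most 2 across per trip to the lab module, so moving all 9 needs at least 5 loaded trips out, with a return between consecutive ones — at least 9 crossings.
The safety rule pushes this higher. Following every safe sequence of crossings, the most of the 9 that can be at the lab module as the airlock pod arrives there on crossings 9, 11, 13 is 6, 7, 8 respectively — never all 9.
So no plan with fewer than 15 crossings exists, and this one achieves 15:
1. Engineer goes to the lab module with the fox and the wolf.  [the storage bay: the cabbage, the cat, the ferret, the goat, the grain, the lamb, the rabbit | the lab module: the fox, the wolf]
2. Engineer goes back to the storage bay with the fox.  [the storage bay: the cabbage, the cat, the ferret, the fox, the goat, the grain, the lamb, the rabbit | the lab module: the wolf]
3. Engineer goes to the lab module with the ferret and the fox.  [the storage bay: the cabbage, the cat, the goat, the grain, the lamb, the rabbit | the lab module: the ferret, the fox, the wolf]
4. Engineer goes back to the storage bay with the fox.  [the storage bay: the cabbage, the cat, the fox, the goat, the grain, the lamb, the rabbit | the lab module: the ferret, the wolf]
5. Engineer goes to the lab module with the fox and the rabbit.  [the storage bay: the cabbage, the cat, the goat, the grain, the lamb | the lab module: the ferret, the fox, the rabbit, the wolf]
6. Engineer goes back to the storage bay with the fox.  [the storage bay: the cabbage, the cat, the fox, the goat, the grain, the lamb | the lab module: the ferret, the rabbit, the wolf]
7. Engineer goes to the lab module with the fox and the grain.  [the storage bay: the cabbage, the cat, the goat, the lamb | the lab module: the ferret, the fox, the grain, the rabbit, the wolf]
8. Engineer goes back to the storage bay with the fox.  [the storage bay: the cabbage, the cat, the fox, the goat, the lamb | the lab module: the ferret, the grain, the rabbit, the wolf]
9. Engineer goes to the lab module with the cat and the fox.  [the storage bay: the cabbage, the goat, the lamb | the lab module: the cat, the ferret, the fox, the grain, the rabbit, the wolf]
10. Engineer goes back to the storage bay with the fox.  [the storage bay: the cabbage, the fox, the goat, the lamb | the lab module: the cat, the ferret, the grain, the rabbit, the wolf]
11. Engineer goes to the lab module with the cabbage and the fox.  [the storage bay: the goat, the lamb | the lab module: the cabbage, the cat, the ferret, the fox, the grain, the rabbit, the wolf]
12. Engineer goes back to the storage bay with the fox.  [the storage bay: the fox, the goat, the lamb | the lab module: the cabbage, the cat, the ferret, the grain, the rabbit, the wolf]
13. Engineer goes to the lab module with the goat and the lamb.  [the storage bay: the fox | the lab module: the cabbage, the cat, the ferret, the goat, the grain, the lamb, the rabbit, the wolf]
14. Engineer goes back to the storage bay with the wolf.  [the storage bay: the fox, the wolf | the lab module: the cabbage, the cat, the ferret, the goat, the grain, the lamb, the rabbit]
15. Engineer goes to the lab module with the fox and the wolf.  [the storage bay: — | the lab module: the cabbage, the cat, the ferret, the fox, the goat, the grain, the lamb, the rabbit, the wolf]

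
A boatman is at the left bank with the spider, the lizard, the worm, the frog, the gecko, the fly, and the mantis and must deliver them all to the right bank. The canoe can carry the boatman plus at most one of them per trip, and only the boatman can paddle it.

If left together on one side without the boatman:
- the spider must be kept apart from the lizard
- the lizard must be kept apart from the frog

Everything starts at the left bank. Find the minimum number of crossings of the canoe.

15

Counting alone: the boatman can take at most 1 across per trip to the right bank, so moving all 7 needs at least 7 loaded trips out, with a return between consecutive ones — at least 13 crossings.
The safety rule pushes this higher. Following every safe sequence of crossings, the most of the 7 that can be at the right bank as the canoe arrives there on crossing 13 is 6 — never all 7.
So no plan with fewer than 15 crossings exists, and this one achieves 15:
1. Boatman goes to the right bank with the lizard.
2. Boatman goes back to the left bank alone.
3. Boatman goes to the right bank with the spider.
4. Boatman goes back to the left bank with the lizard.
5. Boatman goes to the right bank with the frog.
6. Boatman goes back to the left bank alone.
7. Boatman goes to the right bank with the worm.
8. Boatman goes back to the left bank alone.
9. Boatman goes to the right bank with the gecko.
10. Boatman goes back to the left bank alone.
11. Boatman goes to the right bank with the fly.
12. Boatman goes back to the left bank alone.
13. Boatman goes to the right bank with the mantis.
14. Boatman goes back to the left bank alone.
15. Boatman goes to the right bank with the lizard.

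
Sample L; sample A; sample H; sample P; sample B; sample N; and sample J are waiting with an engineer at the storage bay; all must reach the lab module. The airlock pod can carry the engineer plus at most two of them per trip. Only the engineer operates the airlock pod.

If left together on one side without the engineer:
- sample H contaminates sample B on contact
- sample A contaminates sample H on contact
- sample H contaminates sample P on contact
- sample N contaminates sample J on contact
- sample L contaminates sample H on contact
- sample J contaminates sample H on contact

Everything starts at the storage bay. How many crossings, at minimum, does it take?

9

Counting alone: the engineer can take at most 2 across per trip to the lab module, so moving all 7 needs at least 4 loaded trips out, with a return between consecutive ones — at least 7 crossings.
The safety rule pushes this higher. Following every safe sequence of crossings, the most of the 7 that can be at the lab module as the airlock pod arrives there on crossing 7 is 6 — never all 7.
So no plan with fewer than 9 crossings exists, and this one achieves 9:
1. Engineer goes to the lab module with sample H and sample N.  [the storage bay: sample A, sample B, sample J, sample L, sample P | the lab module: sample H, sample N]
2. Engineer goes back to the storage bay alone.  [the storage bay: sample A, sample B, sample J, sample L, sample P | the lab module: sample H, sample N]
3. Engineer goes to the lab module with sample A and sample L.  [the storage bay: sample B, sample J, sample P | the lab module: sample A, sample H, sample L, sample N]
4. Engineer goes back to the storage bay with sample H.  [the storage bay: sample B, sample H, sample J, sample P | the lab module: sample A, sample L, sample N]
5. Engineer goes to the lab module with sample H and sample P.  [the storage bay: sample B, sample J | the lab module: sample A, sample H, sample L, sample N, sample P]
6. Engineer goes back to the storage bay with sample H.  [the storage bay: sample B, sample H, sample J | the lab module: sample A, sample L, sample N, sample P]
7. Engineer goes to the lab module with sample B and sample H.  [the storage bay: sample J | the lab module: sample A, sample B, sample H, sample L, sample N, sample P]
8. Engineer goes back to the storage bay with sample H.  [the storage bay: sample H, sample J | the lab module: sample A, sample B, sample L, sample N, sample P]
9. Engineer goes to the lab module with sample H and sample J.  [the storage bay: — | the lab module: sample A, sample B, sample H, sample J, sample L, sample N, sample P]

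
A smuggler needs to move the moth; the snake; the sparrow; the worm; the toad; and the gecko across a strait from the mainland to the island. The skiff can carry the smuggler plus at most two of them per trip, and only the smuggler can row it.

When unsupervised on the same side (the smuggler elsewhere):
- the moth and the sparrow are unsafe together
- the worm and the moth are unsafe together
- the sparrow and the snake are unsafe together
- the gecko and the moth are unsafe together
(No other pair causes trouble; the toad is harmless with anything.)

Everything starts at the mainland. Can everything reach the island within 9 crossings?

Yes

Yes — this plan uses 7 crossings (≤ 9):
1. Smuggler goes to the island with the moth and the snake.
2. Smuggler goes back to the mainland alone.
3. Smuggler goes to the island with the toad.
4. Smuggler goes back to the mainland alone.
5. Smuggler goes to the island with the gecko and the worm.
6. Smuggler goes back to the mainland with the moth.
7. Smuggler goes to the island with the moth and the sparrow.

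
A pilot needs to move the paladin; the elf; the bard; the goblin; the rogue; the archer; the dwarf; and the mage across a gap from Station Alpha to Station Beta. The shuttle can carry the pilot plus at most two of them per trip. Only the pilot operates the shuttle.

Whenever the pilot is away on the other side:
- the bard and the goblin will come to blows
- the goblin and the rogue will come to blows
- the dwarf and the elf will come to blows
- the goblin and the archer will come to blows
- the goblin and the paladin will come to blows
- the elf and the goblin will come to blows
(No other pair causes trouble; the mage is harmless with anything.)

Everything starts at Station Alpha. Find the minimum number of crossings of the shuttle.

11

Counting alone: the pilot can take at most 2 across per trip to Station Beta, so moving all 8 needs at least 4 loaded trips out, with a return between consecutive ones — at least 7 crossings.
The safety rule pushes this higher. Following every safe sequence of crossings, the most of the 8 that can be at Station Beta as the shuttle arrives there on crossings 7, 9 is 6, 7 respectively — never all 8.
So no plan with fewer than 11 crossings exists, and this one achieves 11:
1. Pilot goes to Station Beta with the elf and the goblin.
2. Pilot goes back to Station Alpha with the elf.
3. Pilot goes to Station Beta with the elf and the paladin.
4. Pilot goes back to Station Alpha with the goblin.
5. Pilot goes to Station Beta with the bard and the goblin.
6. Pilot goes back to Station Alpha with the goblin.
7. Pilot goes to Station Beta with the goblin and the rogue.
8. Pilot goes back to Station Alpha with the goblin.
9. Pilot goes to Station Beta with the archer and the mage.
10. Pilot goes back to Station Alpha alone.
11. Pilot goes to Station Beta with the dwarf and the goblin.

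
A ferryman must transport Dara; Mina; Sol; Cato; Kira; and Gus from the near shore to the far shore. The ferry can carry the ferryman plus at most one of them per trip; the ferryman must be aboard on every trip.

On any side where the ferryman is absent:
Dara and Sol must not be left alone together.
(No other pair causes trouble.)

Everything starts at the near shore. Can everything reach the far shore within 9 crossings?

Counting alone: the ferryman can take at most 1 across per trip to the far shore, so moving all 6 needs at least 6 loaded trips out, with a return between consecutive ones — at least 11 crossings.
Since 9 < 11, 9 crossings cannot be enough. (The shortest complete plan in fact takes 11:)
1. Ferryman goes to the far shore with Dara.  [the near shore: Cato, Gus, Kira, Mina, Sol | the far shore: Dara]
2. Ferryman goes back to the near shore alone.  [the near shore: Cato, Gus, Kira, Mina, Sol | the far shore: Dara]
3. Ferryman goes to the far shore with Mina.  [the near shore: Cato, Gus, Kira, Sol | the far shore: Dara, Mina]
4. Ferryman goes back to the near shore alone.  [the near shore: Cato, Gus, Kira, Sol | the far shore: Dara, Mina]
5. Ferryman goes to the far shore with Cato.  [the near shore: Gus, Kira, Sol | the far shore: Cato, Dara, Mina]
6. Ferryman goes back to the near shore alone.  [the near shore: Gus, Kira, Sol | the far shore: Cato, Dara, Mina]
7. Ferryman goes to the far shore with Kira.  [the near shore: Gus, Sol | the far shore: Cato, Dara, Kira, Mina]
8. Ferryman goes back to the near shore alone.  [the near shore: Gus, Sol | the far shore: Cato, Dara, Kira, Mina]
9. Ferryman goes to the far shore with Gus.  [the near shore: Sol | the far shore: Cato, Dara, Gus, Kira, Mina]
10. Ferryman goes back to the near shore alone.  [the near shore: Sol | the far shore: Cato, Dara, Gus, Kira, Mina]
11. Ferryman goes to the far shore with Sol.  [the near shore: — | the far shore: Cato, Dara, Gus, Kira, Mina, Sol]

No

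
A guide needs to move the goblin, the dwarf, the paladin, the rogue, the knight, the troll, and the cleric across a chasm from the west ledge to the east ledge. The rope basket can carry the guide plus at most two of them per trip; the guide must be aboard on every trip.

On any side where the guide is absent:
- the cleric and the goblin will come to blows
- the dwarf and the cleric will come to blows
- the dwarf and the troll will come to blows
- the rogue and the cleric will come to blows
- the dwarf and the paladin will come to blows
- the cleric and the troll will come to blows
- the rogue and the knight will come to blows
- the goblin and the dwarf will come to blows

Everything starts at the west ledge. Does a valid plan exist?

Whatever the first load, the items left behind include a forbidden pair without the guide. No opening move is safe, so no plan exists.

No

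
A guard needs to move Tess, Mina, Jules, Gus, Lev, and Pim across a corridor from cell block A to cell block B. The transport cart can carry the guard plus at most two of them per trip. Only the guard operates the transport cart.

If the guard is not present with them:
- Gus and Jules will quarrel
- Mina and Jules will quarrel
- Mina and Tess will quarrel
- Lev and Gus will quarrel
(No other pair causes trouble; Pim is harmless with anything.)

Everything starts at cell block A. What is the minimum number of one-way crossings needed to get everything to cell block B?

7

Counting alone: the guard can take at most 2 across per trip to cell block B, so moving all 6 needs at least 3 loaded trips out, with a return between consecutive ones — at least 5 crossings.
The safety rule pushes this higher. Following every safe sequence of crossings, the most of the 6 that can be at cell block B as the transport cart arrives there on crossing 5 is 5 — never all 6.
So no plan with fewer than 7 crossings exists, and this one achieves 7:
1. Guard goes to cell block B with Gus and Mina.
2. Guard goes back to cell block A alone.
3. Guard goes to cell block B with Jules and Tess.
4. Guard goes back to cell block A with Gus and Mina.
5. Guard goes to cell block B with Lev and Pim.
6. Guard goes back to cell block A alone.
7. Guard goes to cell block B with Gus and Mina.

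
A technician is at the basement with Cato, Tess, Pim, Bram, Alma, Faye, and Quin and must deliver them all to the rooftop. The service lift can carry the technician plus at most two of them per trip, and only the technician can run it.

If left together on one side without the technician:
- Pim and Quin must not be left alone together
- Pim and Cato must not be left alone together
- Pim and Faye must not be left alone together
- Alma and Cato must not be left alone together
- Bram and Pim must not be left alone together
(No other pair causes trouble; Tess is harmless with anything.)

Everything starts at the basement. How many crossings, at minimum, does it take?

9

Counting alone: the technician can take at most 2 across per trip to the rooftop, so moving all 7 needs at least 4 loaded trips out, with a return between consecutive ones — at least 7 crossings.
The safety rule pushes this higher. Following every safe sequence of crossings, the most of the 7 that can be at the rooftop as the service lift arrives there on crossing 7 is 6 — never all 7.
So no plan with fewer than 9 crossings exists, and this one achieves 9:
1. Technician goes to the rooftop with Cato and Pim.
2. Technician goes back to the basement with Cato.
3. Technician goes to the rooftop with Cato and Tess.
4. Technician goes back to the basement with Cato.
5. Technician goes to the rooftop with Bram and Cato.
6. Technician goes back to the basement with Pim.
7. Technician goes to the rooftop with Faye and Quin.
8. Technician goes back to the basement alone.
9. Technician goes to the rooftop with Alma and Pim.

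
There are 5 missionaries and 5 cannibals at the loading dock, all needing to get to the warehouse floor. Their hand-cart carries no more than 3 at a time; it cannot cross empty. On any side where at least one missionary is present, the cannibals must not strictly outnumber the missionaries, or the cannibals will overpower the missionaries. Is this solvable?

Yes

1. 2 cannibals → the warehouse floor.  (the loading dock: 5M 3C; the warehouse floor: 0M 2C)
2. 1 cannibal ← the loading dock.  (the loading dock: 5M 4C; the warehouse floor: 0M 1C)
3. 3 cannibals → the warehouse floor.  (the loading dock: 5M 1C; the warehouse floor: 0M 4C)
4. 1 cannibal ← the loading dock.  (the loading dock: 5M 2C; the warehouse floor: 0M 3C)
5. 3 missionaries → the warehouse floor.  (the loading dock: 2M 2C; the warehouse floor: 3M 3C)
6. 1 missionary and 1 cannibal ← the loading dock.  (the loading dock: 3M 3C; the warehouse floor: 2M 2C)
7. 3 missionaries → the warehouse floor.  (the loading dock: 0M 3C; the warehouse floor: 5M 2C)
8. 1 cannibal ← the loading dock.  (the loading dock: 0M 4C; the warehouse floor: 5M 1C)
9. 2 cannibals → the warehouse floor.  (the loading dock: 0M 2C; the warehouse floor: 5M 3C)
10. 1 cannibal ← the loading dock.  (the loading dock: 0M 3C; the warehouse floor: 5M 2C)
11. 3 cannibals → the warehouse floor.  (the loading dock: 0M 0C; the warehouse floor: 5M 5C)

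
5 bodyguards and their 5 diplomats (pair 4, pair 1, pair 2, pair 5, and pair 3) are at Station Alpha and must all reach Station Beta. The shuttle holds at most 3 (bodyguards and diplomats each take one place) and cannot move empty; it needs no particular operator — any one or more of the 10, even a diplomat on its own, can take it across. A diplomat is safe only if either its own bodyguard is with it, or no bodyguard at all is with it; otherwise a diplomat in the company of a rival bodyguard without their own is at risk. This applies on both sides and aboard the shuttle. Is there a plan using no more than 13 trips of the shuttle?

Yes

Yes — this plan uses 11 crossings (≤ 13):
1. bodyguard 4 and diplomat 4 cross → Station Beta.
2. bodyguard 4 crosses ← Station Alpha.
3. diplomat 1, diplomat 2, and diplomat 5 cross → Station Beta.
4. diplomat 4 crosses ← Station Alpha.
5. bodyguard 1, bodyguard 2, and bodyguard 5 cross → Station Beta.
6. bodyguard 1 and diplomat 1 cross ← Station Alpha.
7. bodyguard 1, bodyguard 3, and bodyguard 4 cross → Station Beta.
8. diplomat 2 crosses ← Station Alpha.
9. diplomat 1 and diplomat 4 cross → Station Beta.
10. diplomat 4 crosses ← Station Alpha.
11. diplomat 2, diplomat 3, and diplomat 4 cross → Station Beta.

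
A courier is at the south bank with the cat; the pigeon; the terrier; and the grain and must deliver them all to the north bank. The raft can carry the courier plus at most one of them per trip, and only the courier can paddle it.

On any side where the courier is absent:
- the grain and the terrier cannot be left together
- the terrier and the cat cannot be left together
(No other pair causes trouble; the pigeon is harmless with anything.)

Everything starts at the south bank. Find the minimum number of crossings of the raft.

Counting alone: the courier can take at most 1 across per trip to the north bank, so moving all 4 needs at least 4 loaded trips out, with a return between consecutive ones — at least 7 crossings.
The safety rule pushes this higher. Following every safe sequence of crossings, the most of the 4 that can be at the north bank as the raft arrives there on crossing 7 is 3 — never all 4.
So no plan with fewer than 9 crossings exists, and this one achieves 9:
1. Courier goes to the north bank with the terrier.  [the south bank: the cat, the grain, the pigeon | the north bank: the terrier]
2. Courier goes back to the south bank alone.  [the south bank: the cat, the grain, the pigeon | the north bank: the terrier]
3. Courier goes to the north bank with the cat.  [the south bank: the grain, the pigeon | the north bank: the cat, the terrier]
4. Courier goes back to the south bank with the terrier.  [the south bank: the grain, the pigeon, the terrier | the north bank: the cat]
5. Courier goes to the north bank with the grain.  [the south bank: the pigeon, the terrier | the north bank: the cat, the grain]
6. Courier goes back to the south bank alone.  [the south bank: the pigeon, the terrier | the north bank: the cat, the grain]
7. Courier goes to the north bank with the pigeon.  [the south bank: the terrier | the north bank: the cat, the grain, the pigeon]
8. Courier goes back to the south bank alone.  [the south bank: the terrier | the north bank: the cat, the grain, the pigeon]
9. Courier goes to the north bank with the terrier.  [the south bank: — | the north bank: the cat, the grain, the pigeon, the terrier]

9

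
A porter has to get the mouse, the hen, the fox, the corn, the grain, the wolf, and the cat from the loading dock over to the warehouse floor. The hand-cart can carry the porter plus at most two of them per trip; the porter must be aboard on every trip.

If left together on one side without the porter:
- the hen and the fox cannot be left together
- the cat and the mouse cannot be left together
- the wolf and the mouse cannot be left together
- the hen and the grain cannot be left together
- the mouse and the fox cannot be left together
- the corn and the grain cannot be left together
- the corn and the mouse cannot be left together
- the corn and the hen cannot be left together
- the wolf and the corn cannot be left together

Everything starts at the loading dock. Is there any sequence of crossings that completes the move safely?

No

Whatever the first load, the items left behind include a forbidden pair without the porter. No opening move is safe, so no plan exists.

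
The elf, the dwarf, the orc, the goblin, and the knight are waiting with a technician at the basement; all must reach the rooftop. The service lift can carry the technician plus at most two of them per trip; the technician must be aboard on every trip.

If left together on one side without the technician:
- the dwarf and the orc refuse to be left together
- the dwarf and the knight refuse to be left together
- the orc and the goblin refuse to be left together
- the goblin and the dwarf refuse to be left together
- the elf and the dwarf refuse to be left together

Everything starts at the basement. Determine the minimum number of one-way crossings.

Counting alone: the technician can take at most 2 across per trip to the rooftop, so moving all 5 needs at least 3 loaded trips out, with a return between consecutive ones — at least 5 crossings.
The safety rule pushes this higher. Following every safe sequence of crossings, the most of the 5 that can be at the rooftop as the service lift arrives there on crossing 5 is 4 — never all 5.
So no plan with fewer than 7 crossings exists, and this one achieves 7:
1. Technician goes to the rooftop with the dwarf and the orc.  [the basement: the elf, the goblin, the knight | the rooftop: the dwarf, the orc]
2. Technician goes back to the basement with the dwarf.  [the basement: the dwarf, the elf, the goblin, the knight | the rooftop: the orc]
3. Technician goes to the rooftop with the dwarf and the elf.  [the basement: the goblin, the knight | the rooftop: the dwarf, the elf, the orc]
4. Technician goes back to the basement with the dwarf.  [the basement: the dwarf, the goblin, the knight | the rooftop: the elf, the orc]
5. Technician goes to the rooftop with the dwarf and the knight.  [the basement: the goblin | the rooftop: the dwarf, the elf, the knight, the orc]
6. Technician goes back to the basement with the dwarf.  [the basement: the dwarf, the goblin | the rooftop: the elf, the knight, the orc]
7. Technician goes to the rooftop with the dwarf and the goblin.  [the basement: — | the rooftop: the dwarf, the elf, the goblin, the knight, the orc]

7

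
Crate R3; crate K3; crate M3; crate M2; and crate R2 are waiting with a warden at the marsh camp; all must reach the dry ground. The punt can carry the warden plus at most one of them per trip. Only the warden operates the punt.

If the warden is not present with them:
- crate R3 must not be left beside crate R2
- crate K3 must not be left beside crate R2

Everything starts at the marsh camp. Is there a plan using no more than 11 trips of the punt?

Yes — this plan uses 11 crossings (≤ 11):
1. Warden goes to the dry ground with crate R2.  [the marsh camp: crate K3, crate M2, crate M3, crate R3 | the dry ground: crate R2]
2. Warden goes back to the marsh camp alone.  [the marsh camp: crate K3, crate M2, crate M3, crate R3 | the dry ground: crate R2]
3. Warden goes to the dry ground with crate R3.  [the marsh camp: crate K3, crate M2, crate M3 | the dry ground: crate R2, crate R3]
4. Warden goes back to the marsh camp with crate R2.  [the marsh camp: crate K3, crate M2, crate M3, crate R2 | the dry ground: crate R3]
5. Warden goes to the dry ground with crate K3.  [the marsh camp: crate M2, crate M3, crate R2 | the dry ground: crate K3, crate R3]
6. Warden goes back to the marsh camp alone.  [the marsh camp: crate M2, crate M3, crate R2 | the dry ground: crate K3, crate R3]
7. Warden goes to the dry ground with crate M3.  [the marsh camp: crate M2, crate R2 | the dry ground: crate K3, crate M3, crate R3]
8. Warden goes back to the marsh camp alone.  [the marsh camp: crate M2, crate R2 | the dry ground: crate K3, crate M3, crate R3]
9. Warden goes to the dry ground with crate M2.  [the marsh camp: crate R2 | the dry ground: crate K3, crate M2, crate M3, crate R3]
10. Warden goes back to the marsh camp alone.  [the marsh camp: crate R2 | the dry ground: crate K3, crate M2, crate M3, crate R3]
11. Warden goes to the dry ground with crate R2.  [the marsh camp: — | the dry ground: crate K3, crate M2, crate M3, crate R2, crate R3]

Yes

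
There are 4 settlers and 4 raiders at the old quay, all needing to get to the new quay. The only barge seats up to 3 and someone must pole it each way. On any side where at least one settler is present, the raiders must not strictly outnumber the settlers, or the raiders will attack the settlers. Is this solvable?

1. 2 raiders → the new quay.  (the old quay: 4S 2R; the new quay: 0S 2R)
2. 1 raider ← the old quay.  (the old quay: 4S 3R; the new quay: 0S 1R)
3. 3 raiders → the new quay.  (the old quay: 4S 0R; the new quay: 0S 4R)
4. 1 raider ← the old quay.  (the old quay: 4S 1R; the new quay: 0S 3R)
5. 3 settlers → the new quay.  (the old quay: 1S 1R; the new quay: 3S 3R)
6. 1 settler and 1 raider ← the old quay.  (the old quay: 2S 2R; the new quay: 2S 2R)
7. 2 settlers → the new quay.  (the old quay: 0S 2R; the new quay: 4S 2R)
8. 1 raider ← the old quay.  (the old quay: 0S 3R; the new quay: 4S 1R)
9. 3 raiders → the new quay.  (the old quay: 0S 0R; the new quay: 4S 4R)

Yes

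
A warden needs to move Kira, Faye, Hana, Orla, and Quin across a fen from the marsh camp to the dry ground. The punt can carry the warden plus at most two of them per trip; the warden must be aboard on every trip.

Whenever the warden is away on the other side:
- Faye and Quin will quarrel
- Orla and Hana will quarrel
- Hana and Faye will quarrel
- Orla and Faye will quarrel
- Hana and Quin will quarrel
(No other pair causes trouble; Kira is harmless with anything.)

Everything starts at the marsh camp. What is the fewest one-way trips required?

7

Counting alone: the warden can take at most 2 across per trip to the dry ground, so moving all 5 needs at least 3 loaded trips out, with a return between consecutive ones — at least 5 crossings.
The safety rule pushes this higher. Following every safe sequence of crossings, the most of the 5 that can be at the dry ground as the punt arrives there on crossing 5 is 4 — never all 5.
So no plan with fewer than 7 crossings exists, and this one achieves 7:
1. Warden goes to the dry ground with Faye and Hana.
2. Warden goes back to the marsh camp with Faye.
3. Warden goes to the dry ground with Faye and Kira.
4. Warden goes back to the marsh camp with Faye.
5. Warden goes to the dry ground with Orla and Quin.
6. Warden goes back to the marsh camp with Hana.
7. Warden goes to the dry ground with Faye and Hana.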